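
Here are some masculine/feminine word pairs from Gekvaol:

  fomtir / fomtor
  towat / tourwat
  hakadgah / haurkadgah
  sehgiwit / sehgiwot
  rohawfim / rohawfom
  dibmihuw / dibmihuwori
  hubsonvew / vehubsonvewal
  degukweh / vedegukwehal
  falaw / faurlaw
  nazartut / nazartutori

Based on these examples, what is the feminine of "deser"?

sehgiwit and towat both end in -t yet inflect differently (sehgiwot, tourwat), so the final letter is not what conditions the rule; the last vowel is.
"deser" has last vowel 'e'. The stems whose last vowel is 'e' (degukweh → vedegukwehal, hubsonvew → vehubsonvewal) add ve- … -al around the stem.
So deser → vedeseral.

vedeseral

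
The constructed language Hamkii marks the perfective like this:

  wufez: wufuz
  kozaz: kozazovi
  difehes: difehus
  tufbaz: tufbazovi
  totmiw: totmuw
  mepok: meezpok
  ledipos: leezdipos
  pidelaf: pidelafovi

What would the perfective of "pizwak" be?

pizwakovi

tufbaz and wufez both end in -z yet inflect differently (tufbazovi, wufuz), so the final letter is not what conditions the rule; the last vowel is.
"pizwak" has last vowel 'a'. The stems whose last vowel is 'a' (tufbaz → tufbazovi, kozaz → kozazovi, pidelaf → pidelafovi) add -ovi.
So pizwak → pizwakovi.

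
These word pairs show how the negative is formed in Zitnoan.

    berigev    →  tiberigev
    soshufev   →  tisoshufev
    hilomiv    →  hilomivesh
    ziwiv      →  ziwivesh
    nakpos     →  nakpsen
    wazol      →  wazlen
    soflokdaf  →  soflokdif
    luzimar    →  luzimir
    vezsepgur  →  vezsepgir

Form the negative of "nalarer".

tinalarer

"nalarer" has last vowel 'e'. The stems whose last vowel is 'e' (berigev → tiberigev, soshufev → tisoshufev) add the prefix ti-.
The other patterns: stems whose last vowel is 'i' add -esh; stems whose last vowel is 'o' delete the last vowel and add -en; stems whose last vowel is 'a' or 'u' change the last vowel to 'i'.
So nalarer → tinalarer.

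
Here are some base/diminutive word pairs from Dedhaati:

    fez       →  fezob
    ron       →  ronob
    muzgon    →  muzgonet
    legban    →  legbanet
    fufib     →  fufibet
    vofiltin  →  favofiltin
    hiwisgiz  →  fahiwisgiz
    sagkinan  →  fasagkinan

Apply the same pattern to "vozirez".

favozirez

ron and muzgon both end in -n yet inflect differently (ronob, muzgonet), so the final letter is not what conditions the rule; the number of vowels is.
"vozirez" has 3 vowels. The stems with 3 vowels (vofiltin → favofiltin, hiwisgiz → fahiwisgiz, sagkinan → fasagkinan) add the prefix fa-.
So vozirez → favozirez.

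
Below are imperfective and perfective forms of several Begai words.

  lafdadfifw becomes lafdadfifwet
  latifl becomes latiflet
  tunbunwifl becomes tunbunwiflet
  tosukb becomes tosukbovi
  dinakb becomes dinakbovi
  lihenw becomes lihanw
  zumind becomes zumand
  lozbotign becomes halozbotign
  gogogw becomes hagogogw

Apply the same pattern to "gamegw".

lafdadfifw and lihenw both end in -w yet inflect differently (lafdadfifwet, lihanw), so the final letter is not what conditions the rule; the second-to-last letter is.
"gamegw" has second-to-last letter 'g'. The stems whose second-to-last letter is 'g' (lozbotign → halozbotign, gogogw → hagogogw) add the prefix ha-.
The other patterns: stems whose second-to-last letter is 'f' add -et; stems whose second-to-last letter is 'k' add -ovi; stems whose second-to-last letter is 'n' change the last vowel to 'a'.
So gamegw → hagamegw.

hagamegw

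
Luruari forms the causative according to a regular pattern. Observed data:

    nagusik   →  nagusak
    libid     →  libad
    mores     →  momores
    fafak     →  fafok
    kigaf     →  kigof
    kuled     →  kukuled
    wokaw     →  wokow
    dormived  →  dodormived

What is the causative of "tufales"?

"tufales" has last vowel 'e'. The stems whose last vowel is 'e' (mores → momores, dormived → dodormived, kuled → kukuled) repeat the first consonant+vowel as a prefix.
The other patterns: stems whose last vowel is 'a' change the last vowel to 'o'; stems whose last vowel is 'i' change the last vowel to 'a'.
So tufales → tutufales.

tutufales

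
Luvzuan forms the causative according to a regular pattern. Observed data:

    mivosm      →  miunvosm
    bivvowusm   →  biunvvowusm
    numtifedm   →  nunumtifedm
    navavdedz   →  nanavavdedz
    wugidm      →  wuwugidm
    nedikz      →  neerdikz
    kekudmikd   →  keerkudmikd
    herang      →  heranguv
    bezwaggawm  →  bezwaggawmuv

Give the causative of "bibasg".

biunbasg

mivosm and numtifedm both end in -m yet inflect differently (miunvosm, nunumtifedm), so the final letter is not what conditions the rule; the second-to-last letter is.
"bibasg" has second-to-last letter 's'. The stems whose second-to-last letter is 's' (mivosm → miunvosm, bivvowusm → biunvvowusm) insert -un- after the first vowel.
So bibasg → biunbasg.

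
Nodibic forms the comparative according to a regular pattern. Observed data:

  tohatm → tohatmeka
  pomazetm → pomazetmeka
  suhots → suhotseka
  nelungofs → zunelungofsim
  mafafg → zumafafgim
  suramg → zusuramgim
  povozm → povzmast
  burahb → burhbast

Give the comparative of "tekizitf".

"tekizitf" has second-to-last letter 't'. The stems whose second-to-last letter is 't' (tohatm → tohatmeka, pomazetm → pomazetmeka, suhots → suhotseka) add -eka.
So tekizitf → tekizitfeka.

tekizitfeka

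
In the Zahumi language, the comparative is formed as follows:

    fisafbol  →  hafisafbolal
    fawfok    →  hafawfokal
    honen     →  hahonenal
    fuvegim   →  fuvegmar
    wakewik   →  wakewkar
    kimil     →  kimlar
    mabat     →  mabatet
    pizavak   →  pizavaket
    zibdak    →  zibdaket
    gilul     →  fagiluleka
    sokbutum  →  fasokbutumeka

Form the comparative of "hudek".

hahudekal

fawfok and wakewik both end in -k yet inflect differently (hafawfokal, wakewkar), so the final letter is not what conditions the rule; the last vowel is.
"hudek" has last vowel 'e'. The one such stem in the data (honen → hahonenal) adds ha- … -al around the stem, so the same rule applies.
The other patterns: stems whose last vowel is 'i' delete the last vowel and add -ar; stems whose last vowel is 'a' add -et; stems whose last vowel is 'u' add fa- … -eka around the stem.
So hudek → hahudekal.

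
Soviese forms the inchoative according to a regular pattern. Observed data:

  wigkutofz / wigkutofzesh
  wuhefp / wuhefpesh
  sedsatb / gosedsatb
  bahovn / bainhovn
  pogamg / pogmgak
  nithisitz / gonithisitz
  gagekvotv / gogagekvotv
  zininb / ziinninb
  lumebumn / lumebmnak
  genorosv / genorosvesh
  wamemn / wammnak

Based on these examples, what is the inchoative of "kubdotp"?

gokubdotp

wamemn and bahovn both end in -n yet inflect differently (wammnak, bainhovn), so the final letter is not what conditions the rule; the second-to-last letter is.
"kubdotp" has second-to-last letter 't'. The stems whose second-to-last letter is 't' (nithisitz → gonithisitz, gagekvotv → gogagekvotv, sedsatb → gosedsatb) add the prefix go-.
So kubdotp → gokubdotp.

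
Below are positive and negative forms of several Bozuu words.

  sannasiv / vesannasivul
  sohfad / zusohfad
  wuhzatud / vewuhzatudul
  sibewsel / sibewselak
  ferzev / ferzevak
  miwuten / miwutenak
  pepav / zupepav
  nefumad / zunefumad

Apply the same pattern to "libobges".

libobgesak

pepav and ferzev both end in -v yet inflect differently (zupepav, ferzevak), so the final letter is not what conditions the rule; the last vowel is.
"libobges" has last vowel 'e'. The stems whose last vowel is 'e' (miwuten → miwutenak, ferzev → ferzevak, sibewsel → sibewselak) add -ak.
So libobges → libobgesak.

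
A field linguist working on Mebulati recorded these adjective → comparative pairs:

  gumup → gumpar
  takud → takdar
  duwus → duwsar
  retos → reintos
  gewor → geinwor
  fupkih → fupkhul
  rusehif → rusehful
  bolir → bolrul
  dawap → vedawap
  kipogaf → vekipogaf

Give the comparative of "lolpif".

"lolpif" has last vowel 'i'. The stems whose last vowel is 'i' (fupkih → fupkhul, rusehif → rusehful, bolir → bolrul) delete the last vowel and add -ul.
So lolpif → lolpful.

lolpful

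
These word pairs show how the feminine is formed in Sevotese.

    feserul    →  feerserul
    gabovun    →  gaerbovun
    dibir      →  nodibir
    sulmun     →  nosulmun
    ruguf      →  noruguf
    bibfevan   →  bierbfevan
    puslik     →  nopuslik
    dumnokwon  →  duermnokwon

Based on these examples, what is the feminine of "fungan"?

nofungan

gabovun and sulmun both end in -n yet inflect differently (gaerbovun, nosulmun), so the final letter is not what conditions the rule; the number of vowels is.
"fungan" has 2 vowels. The stems with 2 vowels (ruguf → noruguf, dibir → nodibir, puslik → nopuslik) add the prefix no-.
The other pattern: stems with 3 vowels insert -er- after the first vowel.
So fungan → nofungan.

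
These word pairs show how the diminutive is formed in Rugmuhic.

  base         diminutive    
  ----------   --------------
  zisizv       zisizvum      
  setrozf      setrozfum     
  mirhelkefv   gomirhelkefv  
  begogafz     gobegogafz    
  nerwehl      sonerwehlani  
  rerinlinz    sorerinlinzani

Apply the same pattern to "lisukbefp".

zisizv and mirhelkefv both end in -v yet inflect differently (zisizvum, gomirhelkefv), so the final letter is not what conditions the rule; the second-to-last letter is.
"lisukbefp" has second-to-last letter 'f'. The stems whose second-to-last letter is 'f' (mirhelkefv → gomirhelkefv, begogafz → gobegogafz) add the prefix go-.
So lisukbefp → golisukbefp.

golisukbefp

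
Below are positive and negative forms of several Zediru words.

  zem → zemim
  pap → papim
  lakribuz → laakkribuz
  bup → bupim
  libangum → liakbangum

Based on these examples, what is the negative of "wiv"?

wivim

libangum and zem both end in -m yet inflect differently (liakbangum, zemim), so the final letter is not what conditions the rule; the number of vowels is.
"wiv" has 1 vowel. The stems with 1 vowel (zem → zemim, bup → bupim, pap → papim) add -im.
So wiv → wivim.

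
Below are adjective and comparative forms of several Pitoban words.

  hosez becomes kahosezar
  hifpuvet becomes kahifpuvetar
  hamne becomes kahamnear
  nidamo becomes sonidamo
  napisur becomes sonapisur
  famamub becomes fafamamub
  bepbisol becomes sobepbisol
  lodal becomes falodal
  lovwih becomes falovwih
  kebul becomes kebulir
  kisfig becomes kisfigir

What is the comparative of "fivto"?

kebul and lodal both end in -l yet inflect differently (kebulir, falodal), so the final letter is not what conditions the rule; the first letter is.
"fivto" begins with f-. The one such stem in the data (famamub → fafamamub) adds the prefix fa-, so the same rule applies.
So fivto → fafivto.

fafivto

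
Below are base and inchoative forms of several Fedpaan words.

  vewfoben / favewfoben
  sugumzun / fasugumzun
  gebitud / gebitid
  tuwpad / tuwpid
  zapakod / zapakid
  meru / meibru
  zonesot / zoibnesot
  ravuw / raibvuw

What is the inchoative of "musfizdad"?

sugumzun and gebitud both have last vowel 'u' yet inflect differently (fasugumzun, gebitid), so the last vowel is not what conditions the rule; the final letter is.
"musfizdad" ends in -d. The stems ending in -d (gebitud → gebitid, tuwpad → tuwpid, zapakod → zapakid) change the last vowel to 'i'.
So musfizdad → musfizdid.

musfizdid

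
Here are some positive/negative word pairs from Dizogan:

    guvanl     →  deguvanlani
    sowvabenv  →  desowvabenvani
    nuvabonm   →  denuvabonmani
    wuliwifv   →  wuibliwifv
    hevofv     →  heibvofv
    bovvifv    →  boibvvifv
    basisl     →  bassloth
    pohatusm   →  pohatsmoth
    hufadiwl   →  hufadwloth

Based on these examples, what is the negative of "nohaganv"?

sowvabenv and wuliwifv both end in -v yet inflect differently (desowvabenvani, wuibliwifv), so the final letter is not what conditions the rule; the second-to-last letter is.
"nohaganv" has second-to-last letter 'n'. The stems whose second-to-last letter is 'n' (guvanl → deguvanlani, sowvabenv → desowvabenvani, nuvabonm → denuvabonmani) add de- … -ani around the stem.
So nohaganv → denohaganvani.

denohaganvani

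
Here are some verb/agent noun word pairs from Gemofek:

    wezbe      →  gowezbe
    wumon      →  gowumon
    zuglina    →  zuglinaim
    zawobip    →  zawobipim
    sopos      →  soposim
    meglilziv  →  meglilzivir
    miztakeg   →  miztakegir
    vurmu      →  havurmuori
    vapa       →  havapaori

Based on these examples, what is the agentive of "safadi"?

safadiim

zuglina and vapa both end in -a yet inflect differently (zuglinaim, havapaori), so the final letter is not what conditions the rule; the first letter is.
"safadi" begins with s-. The one such stem in the data (sopos → soposim) adds -im, so the same rule applies.
The other patterns: stems beginning with w- add the prefix go-; stems beginning with m- add -ir; stems beginning with v- add ha- … -ori around the stem.
So safadi → safadiim.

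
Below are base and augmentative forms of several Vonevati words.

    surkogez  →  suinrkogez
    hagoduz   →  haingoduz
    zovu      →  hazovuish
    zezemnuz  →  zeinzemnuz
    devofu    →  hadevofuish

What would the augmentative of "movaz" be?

"movaz" ends in a consonant. The stems ending in a consonant (zezemnuz → zeinzemnuz, hagoduz → haingoduz, surkogez → suinrkogez) insert -in- after the first vowel.
So movaz → moinvaz.

moinvaz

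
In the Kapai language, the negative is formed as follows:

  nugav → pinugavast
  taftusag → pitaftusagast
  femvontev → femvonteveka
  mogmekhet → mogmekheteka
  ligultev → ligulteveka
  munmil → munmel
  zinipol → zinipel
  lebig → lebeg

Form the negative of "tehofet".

tehofeteka

"tehofet" has last vowel 'e'. The stems whose last vowel is 'e' (femvontev → femvonteveka, mogmekhet → mogmekheteka, ligultev → ligulteveka) add -eka.
The other patterns: stems whose last vowel is 'a' add pi- … -ast around the stem; stems whose last vowel is 'i' or 'o' change the last vowel to 'e'.
So tehofet → tehofeteka.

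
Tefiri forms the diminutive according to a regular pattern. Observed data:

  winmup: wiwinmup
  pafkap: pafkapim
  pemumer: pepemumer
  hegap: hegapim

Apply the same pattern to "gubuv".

hegap and winmup both end in -p yet inflect differently (hegapim, wiwinmup), so the final letter is not what conditions the rule; the last vowel is.
"gubuv" has last vowel 'u'. The one such stem in the data (winmup → wiwinmup) repeats the first consonant+vowel as a prefix (as does pemumer), so the same rule applies.
The other pattern: stems whose last vowel is 'a' add -im.
So gubuv → gugubuv.

gugubuv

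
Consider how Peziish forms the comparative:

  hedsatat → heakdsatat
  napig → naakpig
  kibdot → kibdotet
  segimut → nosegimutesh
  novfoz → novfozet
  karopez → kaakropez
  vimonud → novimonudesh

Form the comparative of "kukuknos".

kukuknoset

kibdot and segimut both end in -t yet inflect differently (kibdotet, nosegimutesh), so the final letter is not what conditions the rule; the last vowel is.
"kukuknos" has last vowel 'o'. The stems whose last vowel is 'o' (novfoz → novfozet, kibdot → kibdotet) add -et.
So kukuknos → kukuknoset.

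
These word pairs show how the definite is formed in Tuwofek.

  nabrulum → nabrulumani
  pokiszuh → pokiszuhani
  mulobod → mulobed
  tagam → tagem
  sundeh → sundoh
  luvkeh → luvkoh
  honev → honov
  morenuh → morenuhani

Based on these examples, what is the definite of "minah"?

tagam and nabrulum both end in -m yet inflect differently (tagem, nabrulumani), so the final letter is not what conditions the rule; the last vowel is.
"minah" has last vowel 'a'. The one such stem in the data (tagam → tagem) changes the last vowel to 'e' (as does mulobod), so the same rule applies.
The other patterns: stems whose last vowel is 'e' change the last vowel to 'o'; stems whose last vowel is 'u' add -ani.
So minah → mineh.

mineh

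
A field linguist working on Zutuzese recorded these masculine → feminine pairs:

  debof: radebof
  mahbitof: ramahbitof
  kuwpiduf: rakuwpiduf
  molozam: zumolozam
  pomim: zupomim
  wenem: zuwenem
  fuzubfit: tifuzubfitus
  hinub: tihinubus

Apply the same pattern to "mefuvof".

"mefuvof" ends in -f. The stems ending in -f (debof → radebof, mahbitof → ramahbitof, kuwpiduf → rakuwpiduf) add the prefix ra-.
The other patterns: stems ending in -m add the prefix zu-; stems ending in -b or -t add ti- … -us around the stem.
So mefuvof → ramefuvof.

ramefuvof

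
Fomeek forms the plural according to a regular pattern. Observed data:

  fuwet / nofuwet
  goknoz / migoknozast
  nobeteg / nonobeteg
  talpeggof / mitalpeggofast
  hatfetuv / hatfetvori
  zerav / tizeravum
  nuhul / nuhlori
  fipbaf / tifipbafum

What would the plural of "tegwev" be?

notegwev

hatfetuv and zerav both end in -v yet inflect differently (hatfetvori, tizeravum), so the final letter is not what conditions the rule; the last vowel is.
"tegwev" has last vowel 'e'. The stems whose last vowel is 'e' (nobeteg → nonobeteg, fuwet → nofuwet) add the prefix no-.
The other patterns: stems whose last vowel is 'u' delete the last vowel and add -ori; stems whose last vowel is 'a' add ti- … -um around the stem; stems whose last vowel is 'o' add mi- … -ast around the stem.
So tegwev → notegwev.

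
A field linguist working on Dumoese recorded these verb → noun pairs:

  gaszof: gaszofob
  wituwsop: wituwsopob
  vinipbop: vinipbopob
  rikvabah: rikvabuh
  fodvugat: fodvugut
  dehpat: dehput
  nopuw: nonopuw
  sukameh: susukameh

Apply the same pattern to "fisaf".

"fisaf" has last vowel 'a'. The stems whose last vowel is 'a' (rikvabah → rikvabuh, fodvugat → fodvugut, dehpat → dehput) change the last vowel to 'u'.
So fisaf → fisuf.

fisuf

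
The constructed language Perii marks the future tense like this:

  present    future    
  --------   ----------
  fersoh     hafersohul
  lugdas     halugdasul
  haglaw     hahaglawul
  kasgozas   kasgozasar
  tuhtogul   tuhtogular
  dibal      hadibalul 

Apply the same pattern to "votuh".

havotuhul

dibal and tuhtogul both end in -l yet inflect differently (hadibalul, tuhtogular), so the final letter is not what conditions the rule; the number of vowels is.
"votuh" has 2 vowels. The stems with 2 vowels (fersoh → hafersohul, lugdas → halugdasul, haglaw → hahaglawul) add ha- … -ul around the stem.
So votuh → havotuhul.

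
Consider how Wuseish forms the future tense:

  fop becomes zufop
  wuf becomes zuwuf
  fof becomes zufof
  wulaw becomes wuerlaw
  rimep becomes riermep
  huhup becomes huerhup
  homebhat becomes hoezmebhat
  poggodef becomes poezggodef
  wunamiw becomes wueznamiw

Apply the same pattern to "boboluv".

boezboluv

fop and rimep both end in -p yet inflect differently (zufop, riermep), so the final letter is not what conditions the rule; the number of vowels is.
"boboluv" has 3 vowels. The stems with 3 vowels (homebhat → hoezmebhat, poggodef → poezggodef, wunamiw → wueznamiw) insert -ez- after the first vowel.
So boboluv → boezboluv.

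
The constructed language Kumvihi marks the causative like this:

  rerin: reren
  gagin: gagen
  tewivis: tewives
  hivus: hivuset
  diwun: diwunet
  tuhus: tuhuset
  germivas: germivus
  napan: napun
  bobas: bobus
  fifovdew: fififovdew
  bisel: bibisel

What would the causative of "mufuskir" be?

mufusker

tewivis and hivus both end in -s yet inflect differently (tewives, hivuset), so the final letter is not what conditions the rule; the last vowel is.
"mufuskir" has last vowel 'i'. The stems whose last vowel is 'i' (rerin → reren, gagin → gagen, tewivis → tewives) change the last vowel to 'e'.
The other patterns: stems whose last vowel is 'u' add -et; stems whose last vowel is 'a' change the last vowel to 'u'; stems whose last vowel is 'e' repeat the first consonant+vowel as a prefix.
So mufuskir → mufusker.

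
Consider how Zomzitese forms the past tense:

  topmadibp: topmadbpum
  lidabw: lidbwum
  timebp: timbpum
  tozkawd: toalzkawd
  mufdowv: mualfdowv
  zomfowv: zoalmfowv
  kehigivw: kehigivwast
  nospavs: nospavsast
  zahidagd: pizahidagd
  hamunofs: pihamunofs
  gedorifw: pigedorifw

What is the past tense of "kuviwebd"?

kuviwbdum

lidabw and kehigivw both end in -w yet inflect differently (lidbwum, kehigivwast), so the final letter is not what conditions the rule; the second-to-last letter is.
"kuviwebd" has second-to-last letter 'b'. The stems whose second-to-last letter is 'b' (topmadibp → topmadbpum, lidabw → lidbwum, timebp → timbpum) delete the last vowel and add -um.
The other patterns: stems whose second-to-last letter is 'w' insert -al- after the first vowel; stems whose second-to-last letter is 'v' add -ast; stems whose second-to-last letter is 'f' or 'g' add the prefix pi-.
So kuviwebd → kuviwbdum.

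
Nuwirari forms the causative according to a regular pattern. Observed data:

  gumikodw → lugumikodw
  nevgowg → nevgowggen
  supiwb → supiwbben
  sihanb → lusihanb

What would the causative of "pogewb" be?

supiwb and sihanb both end in -b yet inflect differently (supiwbben, lusihanb), so the final letter is not what conditions the rule; the second-to-last letter is.
"pogewb" has second-to-last letter 'w'. The stems whose second-to-last letter is 'w' (supiwb → supiwbben, nevgowg → nevgowggen) double the final consonant and add -en.
The other pattern: stems whose second-to-last letter is 'd' or 'n' add the prefix lu-.
So pogewb → pogewbben.

pogewbben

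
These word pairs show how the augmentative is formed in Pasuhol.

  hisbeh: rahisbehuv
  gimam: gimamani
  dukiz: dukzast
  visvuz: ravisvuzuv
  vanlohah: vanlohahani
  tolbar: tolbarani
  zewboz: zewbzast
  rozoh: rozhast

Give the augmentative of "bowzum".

vanlohah and rozoh both end in -h yet inflect differently (vanlohahani, rozhast), so the final letter is not what conditions the rule; the last vowel is.
"bowzum" has last vowel 'u'. The one such stem in the data (visvuz → ravisvuzuv) adds ra- … -uv around the stem, so the same rule applies.
The other patterns: stems whose last vowel is 'a' add -ani; stems whose last vowel is 'i' or 'o' delete the last vowel and add -ast.
So bowzum → rabowzumuv.

rabowzumuv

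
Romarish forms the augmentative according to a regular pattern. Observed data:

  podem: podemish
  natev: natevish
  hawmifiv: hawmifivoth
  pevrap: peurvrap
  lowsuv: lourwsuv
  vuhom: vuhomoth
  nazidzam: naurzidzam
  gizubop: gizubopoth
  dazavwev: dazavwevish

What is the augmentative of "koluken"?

kolukenish

hawmifiv and dazavwev both end in -v yet inflect differently (hawmifivoth, dazavwevish), so the final letter is not what conditions the rule; the last vowel is.
"koluken" has last vowel 'e'. The stems whose last vowel is 'e' (dazavwev → dazavwevish, natev → natevish, podem → podemish) add -ish.
The other patterns: stems whose last vowel is 'i' or 'o' add -oth; stems whose last vowel is 'a' or 'u' insert -ur- after the first vowel.
So koluken → kolukenish.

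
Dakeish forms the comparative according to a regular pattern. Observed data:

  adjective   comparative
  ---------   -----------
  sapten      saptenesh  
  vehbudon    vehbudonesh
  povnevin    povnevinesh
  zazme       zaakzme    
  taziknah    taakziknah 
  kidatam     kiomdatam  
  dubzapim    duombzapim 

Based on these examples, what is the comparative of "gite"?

giakte

"gite" ends in -e. The one such stem in the data (zazme → zaakzme) inserts -ak- after the first vowel (as does taziknah), so the same rule applies.
The other patterns: stems ending in -m insert -om- after the first vowel; stems ending in -n add -esh.
So gite → giakte.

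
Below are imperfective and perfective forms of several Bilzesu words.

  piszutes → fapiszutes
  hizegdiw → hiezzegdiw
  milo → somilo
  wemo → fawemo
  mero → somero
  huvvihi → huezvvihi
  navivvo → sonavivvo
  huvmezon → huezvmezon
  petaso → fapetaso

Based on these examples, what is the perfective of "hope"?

hoezpe

navivvo and petaso both end in -o yet inflect differently (sonavivvo, fapetaso), so the final letter is not what conditions the rule; the first letter is.
"hope" begins with h-. The stems beginning with h- (hizegdiw → hiezzegdiw, huvvihi → huezvvihi, huvmezon → huezvmezon) insert -ez- after the first vowel.
So hope → hoezpe.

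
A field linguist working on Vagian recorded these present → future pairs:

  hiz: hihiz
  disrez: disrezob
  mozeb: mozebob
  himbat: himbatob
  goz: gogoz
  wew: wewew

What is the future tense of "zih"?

goz and disrez both end in -z yet inflect differently (gogoz, disrezob), so the final letter is not what conditions the rule; the number of vowels is.
"zih" has 1 vowel. The stems with 1 vowel (goz → gogoz, hiz → hihiz, wew → wewew) repeat the first consonant+vowel as a prefix.
The other pattern: stems with 2 vowels add -ob.
So zih → zizih.

zizih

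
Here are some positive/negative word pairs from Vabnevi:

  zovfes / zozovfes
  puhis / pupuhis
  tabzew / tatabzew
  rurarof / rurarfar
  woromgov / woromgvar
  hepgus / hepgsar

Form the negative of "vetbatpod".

zovfes and hepgus both end in -s yet inflect differently (zozovfes, hepgsar), so the final letter is not what conditions the rule; the last vowel is.
"vetbatpod" has last vowel 'o'. The stems whose last vowel is 'o' (rurarof → rurarfar, woromgov → woromgvar) delete the last vowel and add -ar.
The other pattern: stems whose last vowel is 'e' or 'i' repeat the first consonant+vowel as a prefix.
So vetbatpod → vetbatpdar.

vetbatpdar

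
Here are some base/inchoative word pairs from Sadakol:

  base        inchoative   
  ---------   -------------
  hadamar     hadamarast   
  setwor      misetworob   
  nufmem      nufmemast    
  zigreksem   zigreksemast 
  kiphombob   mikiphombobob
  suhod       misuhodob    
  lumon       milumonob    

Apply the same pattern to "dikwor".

midikworob

setwor and hadamar both end in -r yet inflect differently (misetworob, hadamarast), so the final letter is not what conditions the rule; the last vowel is.
"dikwor" has last vowel 'o'. The stems whose last vowel is 'o' (kiphombob → mikiphombobob, lumon → milumonob, suhod → misuhodob) add mi- … -ob around the stem.
The other pattern: stems whose last vowel is 'a' or 'e' add -ast.
So dikwor → midikworob.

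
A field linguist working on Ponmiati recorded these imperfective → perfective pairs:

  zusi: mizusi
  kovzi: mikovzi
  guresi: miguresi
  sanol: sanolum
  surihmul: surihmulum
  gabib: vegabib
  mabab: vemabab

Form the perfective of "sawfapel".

sawfapelum

zusi and gabib both have last vowel 'i' yet inflect differently (mizusi, vegabib), so the last vowel is not what conditions the rule; the final letter is.
"sawfapel" ends in -l. The stems ending in -l (sanol → sanolum, surihmul → surihmulum) add -um.
The other patterns: stems ending in -i add the prefix mi-; stems ending in -b add the prefix ve-.
So sawfapel → sawfapelum.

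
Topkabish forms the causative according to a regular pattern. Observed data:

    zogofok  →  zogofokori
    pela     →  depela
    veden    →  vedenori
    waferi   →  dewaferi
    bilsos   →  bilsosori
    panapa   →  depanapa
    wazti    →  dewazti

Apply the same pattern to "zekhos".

zekhosori

veden and wazti both have 2 vowels yet inflect differently (vedenori, dewazti), so the number of vowels is not what conditions the rule; whether the stem ends in a vowel or a consonant is.
"zekhos" ends in a consonant. The stems ending in a consonant (veden → vedenori, zogofok → zogofokori, bilsos → bilsosori) add -ori.
So zekhos → zekhosori.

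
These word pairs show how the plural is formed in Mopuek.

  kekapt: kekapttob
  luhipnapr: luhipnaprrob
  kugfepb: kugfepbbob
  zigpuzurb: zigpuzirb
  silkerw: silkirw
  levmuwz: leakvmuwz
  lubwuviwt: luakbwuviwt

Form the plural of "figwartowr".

kugfepb and zigpuzurb both end in -b yet inflect differently (kugfepbbob, zigpuzirb), so the final letter is not what conditions the rule; the second-to-last letter is.
"figwartowr" has second-to-last letter 'w'. The stems whose second-to-last letter is 'w' (levmuwz → leakvmuwz, lubwuviwt → luakbwuviwt) insert -ak- after the first vowel.
The other patterns: stems whose second-to-last letter is 'p' double the final consonant and add -ob; stems whose second-to-last letter is 'r' change the last vowel to 'i'.
So figwartowr → fiakgwartowr.

fiakgwartowr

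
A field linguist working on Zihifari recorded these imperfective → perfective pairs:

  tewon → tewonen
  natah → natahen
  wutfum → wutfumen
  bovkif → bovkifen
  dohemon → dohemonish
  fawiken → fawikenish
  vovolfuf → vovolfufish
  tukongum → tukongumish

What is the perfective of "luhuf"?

luhufen

tewon and dohemon both end in -n yet inflect differently (tewonen, dohemonish), so the final letter is not what conditions the rule; the number of vowels is.
"luhuf" has 2 vowels. The stems with 2 vowels (tewon → tewonen, natah → natahen, wutfum → wutfumen) add -en.
So luhuf → luhufen.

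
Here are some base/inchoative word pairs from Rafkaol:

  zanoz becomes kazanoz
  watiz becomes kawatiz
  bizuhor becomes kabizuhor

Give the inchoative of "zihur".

kazihur

Every pair shown (zanoz → kazanoz, watiz → kawatiz, bizuhor → kabizuhor) follows the same rule: add the prefix ka-.
So zihur → kazihur.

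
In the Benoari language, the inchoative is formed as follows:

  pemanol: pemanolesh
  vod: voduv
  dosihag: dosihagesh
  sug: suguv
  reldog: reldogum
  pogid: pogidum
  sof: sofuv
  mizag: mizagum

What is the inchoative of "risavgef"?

sug and mizag both end in -g yet inflect differently (suguv, mizagum), so the final letter is not what conditions the rule; the number of vowels is.
"risavgef" has 3 vowels. The stems with 3 vowels (pemanol → pemanolesh, dosihag → dosihagesh) add -esh.
The other patterns: stems with 1 vowel add -uv; stems with 2 vowels add -um.
So risavgef → risavgefesh.

risavgefesh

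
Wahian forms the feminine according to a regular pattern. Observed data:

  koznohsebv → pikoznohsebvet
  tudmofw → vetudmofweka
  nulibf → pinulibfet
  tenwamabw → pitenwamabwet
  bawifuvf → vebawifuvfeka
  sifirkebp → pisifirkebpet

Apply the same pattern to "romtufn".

veromtufneka

tenwamabw and tudmofw both end in -w yet inflect differently (pitenwamabwet, vetudmofweka), so the final letter is not what conditions the rule; the second-to-last letter is.
"romtufn" has second-to-last letter 'f'. The one such stem in the data (tudmofw → vetudmofweka) adds ve- … -eka around the stem, so the same rule applies.
The other pattern: stems whose second-to-last letter is 'b' add pi- … -et around the stem.
So romtufn → veromtufneka.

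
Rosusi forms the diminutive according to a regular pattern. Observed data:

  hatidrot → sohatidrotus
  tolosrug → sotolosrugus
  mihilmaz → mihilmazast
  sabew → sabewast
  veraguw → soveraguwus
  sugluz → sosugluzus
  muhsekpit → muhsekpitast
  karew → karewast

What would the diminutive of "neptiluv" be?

soneptiluvus

veraguw and sabew both end in -w yet inflect differently (soveraguwus, sabewast), so the final letter is not what conditions the rule; the last vowel is.
"neptiluv" has last vowel 'u'. The stems whose last vowel is 'u' (tolosrug → sotolosrugus, sugluz → sosugluzus, veraguw → soveraguwus) add so- … -us around the stem.
The other pattern: stems whose last vowel is 'a', 'e' or 'i' add -ast.
So neptiluv → soneptiluvus.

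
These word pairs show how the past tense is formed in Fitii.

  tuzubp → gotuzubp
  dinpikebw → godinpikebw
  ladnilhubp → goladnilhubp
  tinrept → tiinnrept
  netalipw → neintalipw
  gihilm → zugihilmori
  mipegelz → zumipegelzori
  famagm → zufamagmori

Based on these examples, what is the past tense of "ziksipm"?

dinpikebw and netalipw both end in -w yet inflect differently (godinpikebw, neintalipw), so the final letter is not what conditions the rule; the second-to-last letter is.
"ziksipm" has second-to-last letter 'p'. The stems whose second-to-last letter is 'p' (tinrept → tiinnrept, netalipw → neintalipw) insert -in- after the first vowel.
So ziksipm → ziinksipm.

ziinksipm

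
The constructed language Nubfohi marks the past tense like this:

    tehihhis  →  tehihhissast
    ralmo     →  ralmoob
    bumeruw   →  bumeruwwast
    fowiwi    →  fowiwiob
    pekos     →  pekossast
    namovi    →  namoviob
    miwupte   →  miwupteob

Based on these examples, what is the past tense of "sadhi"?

sadhiob

"sadhi" ends in a vowel. The stems ending in a vowel (ralmo → ralmoob, namovi → namoviob, miwupte → miwupteob) add -ob.
So sadhi → sadhiob.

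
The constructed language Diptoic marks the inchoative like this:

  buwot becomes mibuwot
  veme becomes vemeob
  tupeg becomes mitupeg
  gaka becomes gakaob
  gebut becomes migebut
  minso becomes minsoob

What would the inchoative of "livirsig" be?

veme and tupeg both have last vowel 'e' yet inflect differently (vemeob, mitupeg), so the last vowel is not what conditions the rule; whether the stem ends in a vowel or a consonant is.
"livirsig" ends in a consonant. The stems ending in a consonant (tupeg → mitupeg, buwot → mibuwot, gebut → migebut) add the prefix mi-.
The other pattern: stems ending in a vowel add -ob.
So livirsig → milivirsig.

milivirsig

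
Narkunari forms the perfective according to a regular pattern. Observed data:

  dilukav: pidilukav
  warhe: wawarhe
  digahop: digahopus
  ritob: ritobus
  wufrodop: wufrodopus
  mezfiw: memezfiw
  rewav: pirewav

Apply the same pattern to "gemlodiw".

gegemlodiw

ritob and rewav both begin with r- yet inflect differently (ritobus, pirewav), so the first letter is not what conditions the rule; the final letter is.
"gemlodiw" ends in -w. The one such stem in the data (mezfiw → memezfiw) repeats the first consonant+vowel as a prefix (as does warhe), so the same rule applies.
So gemlodiw → gegemlodiw.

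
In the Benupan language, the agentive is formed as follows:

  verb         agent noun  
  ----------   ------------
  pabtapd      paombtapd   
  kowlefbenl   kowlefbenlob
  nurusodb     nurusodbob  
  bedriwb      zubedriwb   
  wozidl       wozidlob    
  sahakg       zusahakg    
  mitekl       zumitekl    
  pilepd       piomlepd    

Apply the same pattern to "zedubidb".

bedriwb and nurusodb both end in -b yet inflect differently (zubedriwb, nurusodbob), so the final letter is not what conditions the rule; the second-to-last letter is.
"zedubidb" has second-to-last letter 'd'. The stems whose second-to-last letter is 'd' (nurusodb → nurusodbob, wozidl → wozidlob) add -ob.
The other patterns: stems whose second-to-last letter is 'p' insert -om- after the first vowel; stems whose second-to-last letter is 'k' or 'w' add the prefix zu-.
So zedubidb → zedubidbob.

zedubidbob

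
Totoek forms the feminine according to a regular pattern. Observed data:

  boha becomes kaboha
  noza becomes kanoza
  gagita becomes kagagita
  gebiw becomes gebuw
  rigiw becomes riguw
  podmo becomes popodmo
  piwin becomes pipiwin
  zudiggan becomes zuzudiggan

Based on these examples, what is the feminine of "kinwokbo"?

"kinwokbo" ends in -o. The one such stem in the data (podmo → popodmo) repeats the first consonant+vowel as a prefix (as do piwin, zudiggan), so the same rule applies.
So kinwokbo → kikinwokbo.

kikinwokbo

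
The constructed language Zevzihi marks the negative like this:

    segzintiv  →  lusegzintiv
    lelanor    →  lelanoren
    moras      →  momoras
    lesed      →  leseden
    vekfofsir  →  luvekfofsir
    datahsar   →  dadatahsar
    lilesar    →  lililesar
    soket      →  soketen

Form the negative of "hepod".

hepoden

vekfofsir and lilesar both end in -r yet inflect differently (luvekfofsir, lililesar), so the final letter is not what conditions the rule; the last vowel is.
"hepod" has last vowel 'o'. The one such stem in the data (lelanor → lelanoren) adds -en, so the same rule applies.
The other patterns: stems whose last vowel is 'i' add the prefix lu-; stems whose last vowel is 'a' repeat the first consonant+vowel as a prefix.
So hepod → hepoden.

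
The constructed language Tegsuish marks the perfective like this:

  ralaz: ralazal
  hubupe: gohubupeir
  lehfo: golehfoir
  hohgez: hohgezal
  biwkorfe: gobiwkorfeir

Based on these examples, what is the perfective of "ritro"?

goritroir

hohgez and hubupe both have last vowel 'e' yet inflect differently (hohgezal, gohubupeir), so the last vowel is not what conditions the rule; whether the stem ends in a vowel or a consonant is.
"ritro" ends in a vowel. The stems ending in a vowel (lehfo → golehfoir, hubupe → gohubupeir, biwkorfe → gobiwkorfeir) add go- … -ir around the stem.
So ritro → goritroir.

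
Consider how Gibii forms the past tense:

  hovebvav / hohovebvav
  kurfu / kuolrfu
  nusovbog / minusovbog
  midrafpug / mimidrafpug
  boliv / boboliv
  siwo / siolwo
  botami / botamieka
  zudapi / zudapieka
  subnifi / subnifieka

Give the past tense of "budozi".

siwo and nusovbog both have last vowel 'o' yet inflect differently (siolwo, minusovbog), so the last vowel is not what conditions the rule; the final letter is.
"budozi" ends in -i. The stems ending in -i (botami → botamieka, zudapi → zudapieka, subnifi → subnifieka) add -eka.
The other patterns: stems ending in -o or -u insert -ol- after the first vowel; stems ending in -g add the prefix mi-; stems ending in -v repeat the first consonant+vowel as a prefix.
So budozi → budozieka.

budozieka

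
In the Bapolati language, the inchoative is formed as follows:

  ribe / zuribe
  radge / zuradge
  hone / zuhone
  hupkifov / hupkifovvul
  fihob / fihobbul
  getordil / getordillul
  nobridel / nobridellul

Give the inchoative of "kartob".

kartobbul

ribe and nobridel both have last vowel 'e' yet inflect differently (zuribe, nobridellul), so the last vowel is not what conditions the rule; the final letter is.
"kartob" ends in -b. The one such stem in the data (fihob → fihobbul) doubles the final consonant and adds -ul (as do hupkifov, getordil), so the same rule applies.
So kartob → kartobbul.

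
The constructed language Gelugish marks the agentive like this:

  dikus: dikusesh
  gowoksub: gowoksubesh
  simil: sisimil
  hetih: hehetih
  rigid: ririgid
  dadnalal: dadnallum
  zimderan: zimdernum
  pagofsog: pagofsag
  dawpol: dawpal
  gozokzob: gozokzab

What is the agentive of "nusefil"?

simil and dadnalal both end in -l yet inflect differently (sisimil, dadnallum), so the final letter is not what conditions the rule; the last vowel is.
"nusefil" has last vowel 'i'. The stems whose last vowel is 'i' (simil → sisimil, hetih → hehetih, rigid → ririgid) repeat the first consonant+vowel as a prefix.
The other patterns: stems whose last vowel is 'u' add -esh; stems whose last vowel is 'a' delete the last vowel and add -um; stems whose last vowel is 'o' change the last vowel to 'a'.
So nusefil → nunusefil.

nunusefil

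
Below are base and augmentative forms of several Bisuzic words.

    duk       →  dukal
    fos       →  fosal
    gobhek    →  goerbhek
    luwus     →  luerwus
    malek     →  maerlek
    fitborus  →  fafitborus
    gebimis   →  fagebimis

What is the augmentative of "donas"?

duk and gobhek both end in -k yet inflect differently (dukal, goerbhek), so the final letter is not what conditions the rule; the number of vowels is.
"donas" has 2 vowels. The stems with 2 vowels (gobhek → goerbhek, luwus → luerwus, malek → maerlek) insert -er- after the first vowel.
The other patterns: stems with 1 vowel add -al; stems with 3 vowels add the prefix fa-.
So donas → doernas.

doernas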